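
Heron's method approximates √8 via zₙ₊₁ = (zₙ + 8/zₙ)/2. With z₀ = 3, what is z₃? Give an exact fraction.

z₁ = (3 + 8/3)/2 = 17/6.
z₂ = (17/6 + 8/(17/6))/2 = 577/204.
z₃ = (577/204 + 8/(577/204))/2 = 665857/235416.

665857/235416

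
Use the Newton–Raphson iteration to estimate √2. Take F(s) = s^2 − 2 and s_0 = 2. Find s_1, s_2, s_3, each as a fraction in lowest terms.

s_1 = 3/2, s_2 = 17/12, s_3 = 577/408

F'(s) = 2s.
F(2) = 2, F'(2) = 4, so s_1 = 2 − 2/4 = 3/2.
F(3/2) = 1/4, F'(3/2) = 3, so s_2 = (3/2) − (1/4)/3 = 17/12.
F(17/12) = 1/144, F'(17/12) = 17/6, so s_3 = (17/12) − (1/144)/(17/6) = 577/408.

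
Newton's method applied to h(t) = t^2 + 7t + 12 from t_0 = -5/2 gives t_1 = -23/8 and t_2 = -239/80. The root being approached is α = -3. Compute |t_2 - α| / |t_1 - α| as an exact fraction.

1/10

t_1 - α = -23/8 - (-3) = -23/8 + 3 = 1/8, so |t_1 - α| = 1/8.
t_2 - α = -239/80 - (-3) = -239/80 + 3 = 1/80, so |t_2 - α| = 1/80.
Ratio = (1/80) / (1/8) = 1/10.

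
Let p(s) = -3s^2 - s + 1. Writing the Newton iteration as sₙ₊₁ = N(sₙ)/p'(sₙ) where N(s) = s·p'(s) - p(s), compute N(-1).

-4

p'(s) = -6s - 1.
N(s) = s·p'(s) - p(s) = s·(-6s - 1) - (-3s^2 - s + 1) = -3s^2 - 1.
N(-1) = -4.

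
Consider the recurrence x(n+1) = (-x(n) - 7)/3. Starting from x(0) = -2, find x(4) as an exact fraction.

-142/81

x(1) = (-(-2) - 7)/3 = -5/3.
x(2) = (-(-5/3) - 7)/3 = -16/9.
x(3) = (-(-16/9) - 7)/3 = -47/27.
x(4) = (-(-47/27) - 7)/3 = -142/81.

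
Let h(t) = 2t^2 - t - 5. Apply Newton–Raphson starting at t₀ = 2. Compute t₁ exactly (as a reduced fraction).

13/7

h'(t) = 4t - 1.
h(2) = 1, h'(2) = 7, so t₁ = 2 - 1/7 = 13/7.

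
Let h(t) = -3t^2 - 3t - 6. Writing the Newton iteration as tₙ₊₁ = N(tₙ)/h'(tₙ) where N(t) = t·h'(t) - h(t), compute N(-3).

h'(t) = -6t - 3.
N(t) = t·h'(t) - h(t) = t·(-6t - 3) - (-3t^2 - 3t - 6) = -3t^2 + 6.
N(-3) = -21.

-21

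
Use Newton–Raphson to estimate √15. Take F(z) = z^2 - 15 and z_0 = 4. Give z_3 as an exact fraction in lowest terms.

F'(z) = 2z.
F(4) = 1, F'(4) = 8, so z_1 = 4 - 1/8 = 31/8.
F(31/8) = 1/64, F'(31/8) = 31/4, so z_2 = (31/8) - (1/64)/(31/4) = 1921/496.
F(1921/496) = 1/246016, F'(1921/496) = 1921/248, so z_3 = (1921/496) - (1/246016)/(1921/248) = 7380481/1905632.

7380481/1905632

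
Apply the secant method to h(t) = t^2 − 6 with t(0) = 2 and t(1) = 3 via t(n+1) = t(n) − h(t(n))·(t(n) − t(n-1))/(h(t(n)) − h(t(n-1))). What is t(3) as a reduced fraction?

h(2) = −2, h(3) = 3. t(2) = 3 − 3·(3 − 2)/(3 − (−2)) = 12/5.
h(3) = 3, h(12/5) = −6/25. t(3) = (12/5) − (−6/25)·((12/5) − 3)/((−6/25) − 3) = 22/9.

22/9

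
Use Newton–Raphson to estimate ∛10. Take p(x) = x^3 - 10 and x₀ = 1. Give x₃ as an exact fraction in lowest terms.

4909/2116

p'(x) = 3x^2.
p(1) = -9, p'(1) = 3, so x₁ = 1 - (-9)/3 = 4.
p(4) = 54, p'(4) = 48, so x₂ = 4 - 54/48 = 23/8.
p(23/8) = 7047/512, p'(23/8) = 1587/64, so x₃ = (23/8) - (7047/512)/(1587/64) = 4909/2116.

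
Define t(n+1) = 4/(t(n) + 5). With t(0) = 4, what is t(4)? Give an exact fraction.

t(1) = 4/(4 + 5) = 4/9.
t(2) = 4/(4/9 + 5) = 36/49.
t(3) = 4/(36/49 + 5) = 196/281.
t(4) = 4/(196/281 + 5) = 1124/1601.

1124/1601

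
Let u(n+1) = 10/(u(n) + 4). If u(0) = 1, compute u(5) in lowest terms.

490/281

u(1) = 10/(1 + 4) = 2.
u(2) = 10/(2 + 4) = 5/3.
u(3) = 10/(5/3 + 4) = 30/17.
u(4) = 10/(30/17 + 4) = 85/49.
u(5) = 10/(85/49 + 4) = 490/281.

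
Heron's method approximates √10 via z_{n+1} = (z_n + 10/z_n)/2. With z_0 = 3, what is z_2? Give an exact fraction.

z_1 = (3 + 10/3)/2 = 19/6.
z_2 = (19/6 + 10/(19/6))/2 = 721/228.

721/228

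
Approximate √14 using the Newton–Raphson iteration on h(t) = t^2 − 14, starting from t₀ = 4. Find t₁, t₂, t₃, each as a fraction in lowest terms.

t₁ = 15/4, t₂ = 449/120, t₃ = 403201/107760

h'(t) = 2t.
h(4) = 2, h'(4) = 8, so t₁ = 4 − 2/8 = 15/4.
h(15/4) = 1/16, h'(15/4) = 15/2, so t₂ = (15/4) − (1/16)/(15/2) = 449/120.
h(449/120) = 1/14400, h'(449/120) = 449/60, so t₃ = (449/120) − (1/14400)/(449/60) = 403201/107760.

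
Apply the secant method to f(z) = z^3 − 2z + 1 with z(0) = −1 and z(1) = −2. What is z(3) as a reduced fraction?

−263/169

f(−1) = 2, f(−2) = −3. z(2) = (−2) − (−3)·((−2) − (−1))/((−3) − 2) = −7/5.
f(−2) = −3, f(−7/5) = 132/125. z(3) = (−7/5) − (132/125)·((−7/5) − (−2))/((132/125) − (−3)) = −263/169.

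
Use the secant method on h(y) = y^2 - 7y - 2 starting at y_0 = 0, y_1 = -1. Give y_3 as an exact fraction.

h(0) = -2, h(-1) = 6. y_2 = (-1) - 6·((-1) - 0)/(6 - (-2)) = -1/4.
h(-1) = 6, h(-1/4) = -3/16. y_3 = (-1/4) - (-3/16)·((-1/4) - (-1))/((-3/16) - 6) = -3/11.

-3/11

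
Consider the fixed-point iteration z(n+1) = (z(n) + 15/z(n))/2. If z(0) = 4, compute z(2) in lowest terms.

1921/496

z(1) = (4 + 15/4)/2 = 31/8.
z(2) = (31/8 + 15/(31/8))/2 = 1921/496.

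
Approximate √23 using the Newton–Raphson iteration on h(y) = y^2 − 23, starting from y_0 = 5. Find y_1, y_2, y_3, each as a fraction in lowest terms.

h'(y) = 2y.
h(5) = 2, h'(5) = 10, so y_1 = 5 − 2/10 = 24/5.
h(24/5) = 1/25, h'(24/5) = 48/5, so y_2 = (24/5) − (1/25)/(48/5) = 1151/240.
h(1151/240) = 1/57600, h'(1151/240) = 1151/120, so y_3 = (1151/240) − (1/57600)/(1151/120) = 2649601/552480.

y_1 = 24/5, y_2 = 1151/240, y_3 = 2649601/552480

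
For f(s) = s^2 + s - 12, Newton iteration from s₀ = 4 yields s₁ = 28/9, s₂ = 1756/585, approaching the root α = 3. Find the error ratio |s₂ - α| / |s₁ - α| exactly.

s₁ - α = 28/9 - 3 = 1/9, so |s₁ - α| = 1/9.
s₂ - α = 1756/585 - 3 = 1/585, so |s₂ - α| = 1/585.
Ratio = (1/585) / (1/9) = 1/65.

1/65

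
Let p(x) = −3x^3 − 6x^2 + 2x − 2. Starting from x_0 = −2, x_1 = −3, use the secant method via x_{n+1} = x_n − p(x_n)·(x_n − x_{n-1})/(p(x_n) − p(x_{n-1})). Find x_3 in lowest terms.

−42074/17983

p(−2) = −6, p(−3) = 19. x_2 = (−3) − 19·((−3) − (−2))/(19 − (−6)) = −56/25.
p(−3) = 19, p(−56/25) = −44802/15625. x_3 = (−56/25) − (−44802/15625)·((−56/25) − (−3))/((−44802/15625) − 19) = −42074/17983.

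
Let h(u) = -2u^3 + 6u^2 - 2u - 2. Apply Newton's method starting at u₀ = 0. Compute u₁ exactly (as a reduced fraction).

h'(u) = -6u^2 + 12u - 2.
h(0) = -2, h'(0) = -2, so u₁ = 0 - (-2)/(-2) = -1.

-1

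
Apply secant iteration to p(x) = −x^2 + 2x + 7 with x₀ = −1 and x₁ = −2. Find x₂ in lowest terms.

p(−1) = 4, p(−2) = −1. x₂ = (−2) − (−1)·((−2) − (−1))/((−1) − 4) = −9/5.

−9/5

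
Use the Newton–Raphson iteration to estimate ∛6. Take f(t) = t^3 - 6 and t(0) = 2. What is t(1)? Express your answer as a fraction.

11/6

f'(t) = 3t^2.
f(2) = 2, f'(2) = 12, so t(1) = 2 - 2/12 = 11/6.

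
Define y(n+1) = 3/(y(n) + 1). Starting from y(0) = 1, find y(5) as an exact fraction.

78/59

y(1) = 3/(1 + 1) = 3/2.
y(2) = 3/(3/2 + 1) = 6/5.
y(3) = 3/(6/5 + 1) = 15/11.
y(4) = 3/(15/11 + 1) = 33/26.
y(5) = 3/(33/26 + 1) = 78/59.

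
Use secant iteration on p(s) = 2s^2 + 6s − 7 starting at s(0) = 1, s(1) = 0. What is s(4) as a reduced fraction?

p(1) = 1, p(0) = −7. s(2) = 0 − (−7)·(0 − 1)/((−7) − 1) = 7/8.
p(0) = −7, p(7/8) = −7/32. s(3) = (7/8) − (−7/32)·((7/8) − 0)/((−7/32) − (−7)) = 28/31.
p(7/8) = −7/32, p(28/31) = 49/961. s(4) = (28/31) − (49/961)·((28/31) − (7/8))/((49/961) − (−7/32)) = 1064/1185.

1064/1185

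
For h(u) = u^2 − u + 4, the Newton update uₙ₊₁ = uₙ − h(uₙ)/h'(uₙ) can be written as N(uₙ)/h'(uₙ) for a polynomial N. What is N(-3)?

h'(u) = 2u − 1.
N(u) = u·h'(u) − h(u) = u·(2u − 1) − (u^2 − u + 4) = u^2 − 4.
N(-3) = 5.

5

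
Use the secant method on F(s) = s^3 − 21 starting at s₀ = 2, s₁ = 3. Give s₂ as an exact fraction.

F(2) = −13, F(3) = 6. s₂ = 3 − 6·(3 − 2)/(6 − (−13)) = 51/19.

51/19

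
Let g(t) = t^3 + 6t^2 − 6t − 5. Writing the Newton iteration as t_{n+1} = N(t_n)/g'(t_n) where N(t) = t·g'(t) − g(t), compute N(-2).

g'(t) = 3t^2 + 12t − 6.
N(t) = t·g'(t) − g(t) = t·(3t^2 + 12t − 6) − (t^3 + 6t^2 − 6t − 5) = 2t^3 + 6t^2 + 5.
N(-2) = 13.

13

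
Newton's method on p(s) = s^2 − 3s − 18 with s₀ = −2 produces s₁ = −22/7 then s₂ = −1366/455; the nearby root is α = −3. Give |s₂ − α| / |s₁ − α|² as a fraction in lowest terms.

7/65

s₁ − α = −22/7 − (−3) = −22/7 + 3 = −1/7, so |s₁ − α| = 1/7.
s₂ − α = −1366/455 − (−3) = −1366/455 + 3 = −1/455, so |s₂ − α| = 1/455.
|s₁ − α|² = 1/49.
Ratio = (1/455) / (1/49) = 7/65.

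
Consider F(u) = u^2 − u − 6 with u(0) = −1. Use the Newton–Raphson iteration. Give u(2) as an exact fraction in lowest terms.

−103/51

F'(u) = 2u − 1.
F(−1) = −4, F'(−1) = −3, so u(1) = (−1) − (−4)/(−3) = −7/3.
F(−7/3) = 16/9, F'(−7/3) = −17/3, so u(2) = (−7/3) − (16/9)/(−17/3) = −103/51.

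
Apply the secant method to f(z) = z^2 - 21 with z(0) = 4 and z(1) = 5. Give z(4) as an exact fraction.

4051/884

f(4) = -5, f(5) = 4. z(2) = 5 - 4·(5 - 4)/(4 - (-5)) = 41/9.
f(5) = 4, f(41/9) = -20/81. z(3) = (41/9) - (-20/81)·((41/9) - 5)/((-20/81) - 4) = 197/43.
f(41/9) = -20/81, f(197/43) = -20/1849. z(4) = (197/43) - (-20/1849)·((197/43) - (41/9))/((-20/1849) - (-20/81)) = 4051/884.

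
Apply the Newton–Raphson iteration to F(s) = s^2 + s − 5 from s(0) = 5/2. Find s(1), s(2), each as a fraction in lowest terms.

F'(s) = 2s + 1.
F(5/2) = 15/4, F'(5/2) = 6, so s(1) = (5/2) − (15/4)/6 = 15/8.
F(15/8) = 25/64, F'(15/8) = 19/4, so s(2) = (15/8) − (25/64)/(19/4) = 545/304.

s(1) = 15/8, s(2) = 545/304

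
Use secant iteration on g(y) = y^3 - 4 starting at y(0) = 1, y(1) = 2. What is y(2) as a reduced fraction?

g(1) = -3, g(2) = 4. y(2) = 2 - 4·(2 - 1)/(4 - (-3)) = 10/7.

10/7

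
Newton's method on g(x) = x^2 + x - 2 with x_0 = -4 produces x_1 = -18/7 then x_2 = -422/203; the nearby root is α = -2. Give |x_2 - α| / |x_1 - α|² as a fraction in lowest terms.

x_1 - α = -18/7 - (-2) = -18/7 + 2 = -4/7, so |x_1 - α| = 4/7.
x_2 - α = -422/203 - (-2) = -422/203 + 2 = -16/203, so |x_2 - α| = 16/203.
|x_1 - α|² = 16/49.
Ratio = (16/203) / (16/49) = 7/29.

7/29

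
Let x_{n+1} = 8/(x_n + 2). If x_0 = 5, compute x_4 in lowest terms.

x_1 = 8/(5 + 2) = 8/7.
x_2 = 8/(8/7 + 2) = 28/11.
x_3 = 8/(28/11 + 2) = 44/25.
x_4 = 8/(44/25 + 2) = 100/47.

100/47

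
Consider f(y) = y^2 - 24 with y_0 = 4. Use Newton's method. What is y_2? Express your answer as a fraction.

f'(y) = 2y.
f(4) = -8, f'(4) = 8, so y_1 = 4 - (-8)/8 = 5.
f(5) = 1, f'(5) = 10, so y_2 = 5 - 1/10 = 49/10.

49/10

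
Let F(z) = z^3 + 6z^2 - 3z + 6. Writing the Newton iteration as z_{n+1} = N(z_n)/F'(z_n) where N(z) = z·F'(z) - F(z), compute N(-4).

-38

F'(z) = 3z^2 + 12z - 3.
N(z) = z·F'(z) - F(z) = z·(3z^2 + 12z - 3) - (z^3 + 6z^2 - 3z + 6) = 2z^3 + 6z^2 - 6.
N(-4) = -38.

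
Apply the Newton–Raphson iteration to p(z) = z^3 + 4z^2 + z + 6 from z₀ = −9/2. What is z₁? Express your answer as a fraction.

p'(z) = 3z^2 + 8z + 1.
p(−9/2) = −69/8, p'(−9/2) = 103/4, so z₁ = (−9/2) − (−69/8)/(103/4) = −429/103.

−429/103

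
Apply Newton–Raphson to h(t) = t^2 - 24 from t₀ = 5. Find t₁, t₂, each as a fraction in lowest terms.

h'(t) = 2t.
h(5) = 1, h'(5) = 10, so t₁ = 5 - 1/10 = 49/10.
h(49/10) = 1/100, h'(49/10) = 49/5, so t₂ = (49/10) - (1/100)/(49/5) = 4801/980.

t₁ = 49/10, t₂ = 4801/980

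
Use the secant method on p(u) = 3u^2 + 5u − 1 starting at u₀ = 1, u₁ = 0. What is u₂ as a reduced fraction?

1/8

p(1) = 7, p(0) = −1. u₂ = 0 − (−1)·(0 − 1)/((−1) − 7) = 1/8.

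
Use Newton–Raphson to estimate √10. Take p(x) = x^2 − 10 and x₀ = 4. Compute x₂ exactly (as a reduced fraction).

329/104

p'(x) = 2x.
p(4) = 6, p'(4) = 8, so x₁ = 4 − 6/8 = 13/4.
p(13/4) = 9/16, p'(13/4) = 13/2, so x₂ = (13/4) − (9/16)/(13/2) = 329/104.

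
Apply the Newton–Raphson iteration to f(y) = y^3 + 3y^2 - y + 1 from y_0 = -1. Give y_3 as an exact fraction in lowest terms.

1/2

f'(y) = 3y^2 + 6y - 1.
f(-1) = 4, f'(-1) = -4, so y_1 = (-1) - 4/(-4) = 0.
f(0) = 1, f'(0) = -1, so y_2 = 0 - 1/(-1) = 1.
f(1) = 4, f'(1) = 8, so y_3 = 1 - 4/8 = 1/2.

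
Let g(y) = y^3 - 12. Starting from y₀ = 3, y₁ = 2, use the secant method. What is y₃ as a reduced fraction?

2763/1201

g(3) = 15, g(2) = -4. y₂ = 2 - (-4)·(2 - 3)/((-4) - 15) = 42/19.
g(2) = -4, g(42/19) = -8220/6859. y₃ = (42/19) - (-8220/6859)·((42/19) - 2)/((-8220/6859) - (-4)) = 2763/1201.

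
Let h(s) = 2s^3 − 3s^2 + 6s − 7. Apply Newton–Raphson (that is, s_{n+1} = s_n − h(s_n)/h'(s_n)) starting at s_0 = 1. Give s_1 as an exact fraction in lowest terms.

h'(s) = 6s^2 − 6s + 6.
h(1) = −2, h'(1) = 6, so s_1 = 1 − (−2)/6 = 4/3.

4/3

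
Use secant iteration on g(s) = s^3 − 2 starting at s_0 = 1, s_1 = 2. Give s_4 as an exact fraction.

g(1) = −1, g(2) = 6. s_2 = 2 − 6·(2 − 1)/(6 − (−1)) = 8/7.
g(2) = 6, g(8/7) = −174/343. s_3 = (8/7) − (−174/343)·((8/7) − 2)/((−174/343) − 6) = 75/62.
g(8/7) = −174/343, g(75/62) = −54781/238328. s_4 = (75/62) − (−54781/238328)·((75/62) − (8/7))/((−54781/238328) − (−174/343)) = 989312/782041.

989312/782041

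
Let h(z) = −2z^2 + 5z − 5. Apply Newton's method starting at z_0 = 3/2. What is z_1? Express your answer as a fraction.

h'(z) = −4z + 5.
h(3/2) = −2, h'(3/2) = −1, so z_1 = (3/2) − (−2)/(−1) = −1/2.

−1/2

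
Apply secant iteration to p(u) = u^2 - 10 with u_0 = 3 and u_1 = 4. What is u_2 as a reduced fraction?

22/7

p(3) = -1, p(4) = 6. u_2 = 4 - 6·(4 - 3)/(6 - (-1)) = 22/7.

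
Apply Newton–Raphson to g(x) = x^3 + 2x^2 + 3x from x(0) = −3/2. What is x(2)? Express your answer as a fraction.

6/35

g'(x) = 3x^2 + 4x + 3.
g(−3/2) = −27/8, g'(−3/2) = 15/4, so x(1) = (−3/2) − (−27/8)/(15/4) = −3/5.
g(−3/5) = −162/125, g'(−3/5) = 42/25, so x(2) = (−3/5) − (−162/125)/(42/25) = 6/35.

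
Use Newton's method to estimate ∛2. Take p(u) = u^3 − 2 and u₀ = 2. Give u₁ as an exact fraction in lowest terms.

3/2

p'(u) = 3u^2.
p(2) = 6, p'(2) = 12, so u₁ = 2 − 6/12 = 3/2.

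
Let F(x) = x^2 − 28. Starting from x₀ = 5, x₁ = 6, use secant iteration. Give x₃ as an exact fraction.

164/31

F(5) = −3, F(6) = 8. x₂ = 6 − 8·(6 − 5)/(8 − (−3)) = 58/11.
F(6) = 8, F(58/11) = −24/121. x₃ = (58/11) − (−24/121)·((58/11) − 6)/((−24/121) − 8) = 164/31.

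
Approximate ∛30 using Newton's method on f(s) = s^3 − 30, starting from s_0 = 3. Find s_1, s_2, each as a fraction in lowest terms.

f'(s) = 3s^2.
f(3) = −3, f'(3) = 27, so s_1 = 3 − (−3)/27 = 28/9.
f(28/9) = 82/729, f'(28/9) = 784/27, so s_2 = (28/9) − (82/729)/(784/27) = 32887/10584.

s_1 = 28/9, s_2 = 32887/10584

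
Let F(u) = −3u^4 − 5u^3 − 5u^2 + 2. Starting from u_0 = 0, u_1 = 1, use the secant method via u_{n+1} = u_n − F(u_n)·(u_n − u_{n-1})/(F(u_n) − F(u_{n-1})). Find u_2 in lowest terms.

F(0) = 2, F(1) = −11. u_2 = 1 − (−11)·(1 − 0)/((−11) − 2) = 2/13.

2/13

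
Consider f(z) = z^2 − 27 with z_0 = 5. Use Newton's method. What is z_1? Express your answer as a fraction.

26/5

f'(z) = 2z.
f(5) = −2, f'(5) = 10, so z_1 = 5 − (−2)/10 = 26/5.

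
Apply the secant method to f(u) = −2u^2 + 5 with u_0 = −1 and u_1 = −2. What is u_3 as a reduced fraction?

f(−1) = 3, f(−2) = −3. u_2 = (−2) − (−3)·((−2) − (−1))/((−3) − 3) = −3/2.
f(−2) = −3, f(−3/2) = 1/2. u_3 = (−3/2) − (1/2)·((−3/2) − (−2))/((1/2) − (−3)) = −11/7.

−11/7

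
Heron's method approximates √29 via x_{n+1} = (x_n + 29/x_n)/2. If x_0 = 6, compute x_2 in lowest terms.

x_1 = (6 + 29/6)/2 = 65/12.
x_2 = (65/12 + 29/(65/12))/2 = 8401/1560.

8401/1560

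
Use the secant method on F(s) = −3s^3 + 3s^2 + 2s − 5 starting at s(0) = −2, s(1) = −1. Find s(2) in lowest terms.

−29/28

F(−2) = 27, F(−1) = −1. s(2) = (−1) − (−1)·((−1) − (−2))/((−1) − 27) = −29/28.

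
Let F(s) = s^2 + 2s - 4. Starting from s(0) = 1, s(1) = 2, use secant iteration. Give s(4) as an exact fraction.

F(1) = -1, F(2) = 4. s(2) = 2 - 4·(2 - 1)/(4 - (-1)) = 6/5.
F(2) = 4, F(6/5) = -4/25. s(3) = (6/5) - (-4/25)·((6/5) - 2)/((-4/25) - 4) = 16/13.
F(6/5) = -4/25, F(16/13) = -4/169. s(4) = (16/13) - (-4/169)·((16/13) - (6/5))/((-4/169) - (-4/25)) = 89/72.

89/72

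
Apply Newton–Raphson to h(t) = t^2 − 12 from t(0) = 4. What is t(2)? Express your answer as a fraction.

97/28

h'(t) = 2t.
h(4) = 4, h'(4) = 8, so t(1) = 4 − 4/8 = 7/2.
h(7/2) = 1/4, h'(7/2) = 7, so t(2) = (7/2) − (1/4)/7 = 97/28.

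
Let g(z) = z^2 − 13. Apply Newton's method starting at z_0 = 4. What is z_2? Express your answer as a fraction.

1673/464

g'(z) = 2z.
g(4) = 3, g'(4) = 8, so z_1 = 4 − 3/8 = 29/8.
g(29/8) = 9/64, g'(29/8) = 29/4, so z_2 = (29/8) − (9/64)/(29/4) = 1673/464.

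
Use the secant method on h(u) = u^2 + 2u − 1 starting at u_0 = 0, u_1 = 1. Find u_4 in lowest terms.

17/41

h(0) = −1, h(1) = 2. u_2 = 1 − 2·(1 − 0)/(2 − (−1)) = 1/3.
h(1) = 2, h(1/3) = −2/9. u_3 = (1/3) − (−2/9)·((1/3) − 1)/((−2/9) − 2) = 2/5.
h(1/3) = −2/9, h(2/5) = −1/25. u_4 = (2/5) − (−1/25)·((2/5) − (1/3))/((−1/25) − (−2/9)) = 17/41.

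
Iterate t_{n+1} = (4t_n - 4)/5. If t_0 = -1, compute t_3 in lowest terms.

-308/125

t_1 = (4·(-1) - 4)/5 = -8/5.
t_2 = (4·(-8/5) - 4)/5 = -52/25.
t_3 = (4·(-52/25) - 4)/5 = -308/125.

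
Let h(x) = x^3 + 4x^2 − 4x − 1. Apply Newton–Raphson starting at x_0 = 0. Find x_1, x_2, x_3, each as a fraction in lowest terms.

x_1 = −1/4, x_2 = −13/62, x_3 = −137923/660827

h'(x) = 3x^2 + 8x − 4.
h(0) = −1, h'(0) = −4, so x_1 = 0 − (−1)/(−4) = −1/4.
h(−1/4) = 15/64, h'(−1/4) = −93/16, so x_2 = (−1/4) − (15/64)/(−93/16) = −13/62.
h(−13/62) = 1275/238328, h'(−13/62) = −21317/3844, so x_3 = (−13/62) − (1275/238328)/(−21317/3844) = −137923/660827.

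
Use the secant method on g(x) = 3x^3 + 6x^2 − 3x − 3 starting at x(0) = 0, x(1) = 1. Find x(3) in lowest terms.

g(0) = −3, g(1) = 3. x(2) = 1 − 3·(1 − 0)/(3 − (−3)) = 1/2.
g(1) = 3, g(1/2) = −21/8. x(3) = (1/2) − (−21/8)·((1/2) − 1)/((−21/8) − 3) = 11/15.

11/15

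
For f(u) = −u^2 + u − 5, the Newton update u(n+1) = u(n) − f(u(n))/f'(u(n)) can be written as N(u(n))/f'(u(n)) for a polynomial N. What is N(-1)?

f'(u) = −2u + 1.
N(u) = u·f'(u) − f(u) = u·(−2u + 1) − (−u^2 + u − 5) = −u^2 + 5.
N(-1) = 4.

4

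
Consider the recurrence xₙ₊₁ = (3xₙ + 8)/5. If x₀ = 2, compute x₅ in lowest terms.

12014/3125

x₁ = (3·2 + 8)/5 = 14/5.
x₂ = (3·(14/5) + 8)/5 = 82/25.
x₃ = (3·(82/25) + 8)/5 = 446/125.
x₄ = (3·(446/125) + 8)/5 = 2338/625.
x₅ = (3·(2338/625) + 8)/5 = 12014/3125.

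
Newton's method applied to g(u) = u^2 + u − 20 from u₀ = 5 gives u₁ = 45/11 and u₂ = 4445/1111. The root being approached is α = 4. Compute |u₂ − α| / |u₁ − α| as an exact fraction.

u₁ − α = 45/11 − 4 = 1/11, so |u₁ − α| = 1/11.
u₂ − α = 4445/1111 − 4 = 1/1111, so |u₂ − α| = 1/1111.
Ratio = (1/1111) / (1/11) = 1/101.

1/101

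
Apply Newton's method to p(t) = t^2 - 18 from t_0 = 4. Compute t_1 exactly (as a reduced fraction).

p'(t) = 2t.
p(4) = -2, p'(4) = 8, so t_1 = 4 - (-2)/8 = 17/4.

17/4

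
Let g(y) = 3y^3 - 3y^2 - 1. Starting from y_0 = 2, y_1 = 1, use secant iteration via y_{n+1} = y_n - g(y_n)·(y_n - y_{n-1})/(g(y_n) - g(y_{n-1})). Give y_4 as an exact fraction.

g(2) = 11, g(1) = -1. y_2 = 1 - (-1)·(1 - 2)/((-1) - 11) = 13/12.
g(1) = -1, g(13/12) = -407/576. y_3 = (13/12) - (-407/576)·((13/12) - 1)/((-407/576) - (-1)) = 217/169.
g(13/12) = -407/576, g(217/169) = 1954007/4826809. y_4 = (217/169) - (1954007/4826809)·((217/169) - (13/12))/((1954007/4826809) - (-407/576)) = 9193561/7592185.

9193561/7592185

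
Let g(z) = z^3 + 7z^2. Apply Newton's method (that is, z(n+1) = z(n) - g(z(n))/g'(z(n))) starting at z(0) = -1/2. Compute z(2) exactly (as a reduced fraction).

-489/4150

g'(z) = 3z^2 + 14z.
g(-1/2) = 13/8, g'(-1/2) = -25/4, so z(1) = (-1/2) - (13/8)/(-25/4) = -6/25.
g(-6/25) = 6084/15625, g'(-6/25) = -1992/625, so z(2) = (-6/25) - (6084/15625)/(-1992/625) = -489/4150.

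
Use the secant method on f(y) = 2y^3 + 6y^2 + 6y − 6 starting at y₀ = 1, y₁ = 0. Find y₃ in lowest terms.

f(1) = 8, f(0) = −6. y₂ = 0 − (−6)·(0 − 1)/((−6) − 8) = 3/7.
f(0) = −6, f(3/7) = −744/343. y₃ = (3/7) − (−744/343)·((3/7) − 0)/((−744/343) − (−6)) = 49/73.

49/73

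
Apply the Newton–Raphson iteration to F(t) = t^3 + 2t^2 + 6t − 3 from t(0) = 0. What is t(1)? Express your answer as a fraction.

1/2

F'(t) = 3t^2 + 4t + 6.
F(0) = −3, F'(0) = 6, so t(1) = 0 − (−3)/6 = 1/2.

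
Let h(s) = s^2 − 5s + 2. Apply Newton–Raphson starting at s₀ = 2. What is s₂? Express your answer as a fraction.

h'(s) = 2s − 5.
h(2) = −4, h'(2) = −1, so s₁ = 2 − (−4)/(−1) = −2.
h(−2) = 16, h'(−2) = −9, so s₂ = (−2) − 16/(−9) = −2/9.

−2/9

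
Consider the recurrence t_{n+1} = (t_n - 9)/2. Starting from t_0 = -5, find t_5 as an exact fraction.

-71/8

t_1 = ((-5) - 9)/2 = -7.
t_2 = ((-7) - 9)/2 = -8.
t_3 = ((-8) - 9)/2 = -17/2.
t_4 = ((-17/2) - 9)/2 = -35/4.
t_5 = ((-35/4) - 9)/2 = -71/8.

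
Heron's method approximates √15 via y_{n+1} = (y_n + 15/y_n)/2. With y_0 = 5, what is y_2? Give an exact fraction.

31/8

y_1 = (5 + 15/5)/2 = 4.
y_2 = (4 + 15/4)/2 = 31/8.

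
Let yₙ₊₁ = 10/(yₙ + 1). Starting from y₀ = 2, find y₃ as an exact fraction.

130/43

y₁ = 10/(2 + 1) = 10/3.
y₂ = 10/(10/3 + 1) = 30/13.
y₃ = 10/(30/13 + 1) = 130/43.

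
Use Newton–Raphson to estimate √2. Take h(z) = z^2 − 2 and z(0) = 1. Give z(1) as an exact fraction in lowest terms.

3/2

h'(z) = 2z.
h(1) = −1, h'(1) = 2, so z(1) = 1 − (−1)/2 = 3/2.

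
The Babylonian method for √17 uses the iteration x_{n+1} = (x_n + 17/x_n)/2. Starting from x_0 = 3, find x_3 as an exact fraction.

x_1 = (3 + 17/3)/2 = 13/3.
x_2 = (13/3 + 17/(13/3))/2 = 161/39.
x_3 = (161/39 + 17/(161/39))/2 = 25889/6279.

25889/6279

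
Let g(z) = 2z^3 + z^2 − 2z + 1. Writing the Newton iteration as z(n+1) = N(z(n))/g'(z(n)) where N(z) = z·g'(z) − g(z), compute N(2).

35

g'(z) = 6z^2 + 2z − 2.
N(z) = z·g'(z) − g(z) = z·(6z^2 + 2z − 2) − (2z^3 + z^2 − 2z + 1) = 4z^3 + z^2 − 1.
N(2) = 35.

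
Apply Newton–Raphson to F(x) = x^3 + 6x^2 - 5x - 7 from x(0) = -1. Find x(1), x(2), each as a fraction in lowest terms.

x(1) = -11/14, x(2) = -2671/3451

F'(x) = 3x^2 + 12x - 5.
F(-1) = 3, F'(-1) = -14, so x(1) = (-1) - 3/(-14) = -11/14.
F(-11/14) = 405/2744, F'(-11/14) = -2465/196, so x(2) = (-11/14) - (405/2744)/(-2465/196) = -2671/3451.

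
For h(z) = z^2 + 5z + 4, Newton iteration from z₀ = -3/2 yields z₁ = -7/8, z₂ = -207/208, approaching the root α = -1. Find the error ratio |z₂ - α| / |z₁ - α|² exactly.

z₁ - α = -7/8 - (-1) = -7/8 + 1 = 1/8, so |z₁ - α| = 1/8.
z₂ - α = -207/208 - (-1) = -207/208 + 1 = 1/208, so |z₂ - α| = 1/208.
|z₁ - α|² = 1/64.
Ratio = (1/208) / (1/64) = 4/13.

4/13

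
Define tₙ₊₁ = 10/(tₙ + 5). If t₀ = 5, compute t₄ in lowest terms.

t₁ = 10/(5 + 5) = 1.
t₂ = 10/(1 + 5) = 5/3.
t₃ = 10/(5/3 + 5) = 3/2.
t₄ = 10/(3/2 + 5) = 20/13.

20/13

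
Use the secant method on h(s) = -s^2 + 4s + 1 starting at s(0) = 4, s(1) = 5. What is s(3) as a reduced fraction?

h(4) = 1, h(5) = -4. s(2) = 5 - (-4)·(5 - 4)/((-4) - 1) = 21/5.
h(5) = -4, h(21/5) = 4/25. s(3) = (21/5) - (4/25)·((21/5) - 5)/((4/25) - (-4)) = 55/13.

55/13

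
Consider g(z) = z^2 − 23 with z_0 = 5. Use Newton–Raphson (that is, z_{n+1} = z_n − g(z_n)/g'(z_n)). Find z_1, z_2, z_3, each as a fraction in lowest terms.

z_1 = 24/5, z_2 = 1151/240, z_3 = 2649601/552480

g'(z) = 2z.
g(5) = 2, g'(5) = 10, so z_1 = 5 − 2/10 = 24/5.
g(24/5) = 1/25, g'(24/5) = 48/5, so z_2 = (24/5) − (1/25)/(48/5) = 1151/240.
g(1151/240) = 1/57600, g'(1151/240) = 1151/120, so z_3 = (1151/240) − (1/57600)/(1151/120) = 2649601/552480.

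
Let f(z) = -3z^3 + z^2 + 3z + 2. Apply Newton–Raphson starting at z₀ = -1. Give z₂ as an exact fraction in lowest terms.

37/452

f'(z) = -9z^2 + 2z + 3.
f(-1) = 3, f'(-1) = -8, so z₁ = (-1) - 3/(-8) = -5/8.
f(-5/8) = 639/512, f'(-5/8) = -113/64, so z₂ = (-5/8) - (639/512)/(-113/64) = 37/452.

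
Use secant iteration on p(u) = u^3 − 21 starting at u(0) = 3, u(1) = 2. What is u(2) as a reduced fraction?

51/19

p(3) = 6, p(2) = −13. u(2) = 2 − (−13)·(2 − 3)/((−13) − 6) = 51/19.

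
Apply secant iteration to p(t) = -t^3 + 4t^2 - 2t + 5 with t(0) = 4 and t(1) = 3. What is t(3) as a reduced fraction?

4295/1109

p(4) = -3, p(3) = 8. t(2) = 3 - 8·(3 - 4)/(8 - (-3)) = 41/11.
p(3) = 8, p(41/11) = 1776/1331. t(3) = (41/11) - (1776/1331)·((41/11) - 3)/((1776/1331) - 8) = 4295/1109.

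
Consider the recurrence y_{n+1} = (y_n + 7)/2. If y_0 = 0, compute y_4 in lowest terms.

y_1 = (0 + 7)/2 = 7/2.
y_2 = ((7/2) + 7)/2 = 21/4.
y_3 = ((21/4) + 7)/2 = 49/8.
y_4 = ((49/8) + 7)/2 = 105/16.

105/16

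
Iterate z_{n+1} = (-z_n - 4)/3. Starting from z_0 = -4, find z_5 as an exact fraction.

z_1 = (-(-4) - 4)/3 = 0.
z_2 = (-0 - 4)/3 = -4/3.
z_3 = (-(-4/3) - 4)/3 = -8/9.
z_4 = (-(-8/9) - 4)/3 = -28/27.
z_5 = (-(-28/27) - 4)/3 = -80/81.

-80/81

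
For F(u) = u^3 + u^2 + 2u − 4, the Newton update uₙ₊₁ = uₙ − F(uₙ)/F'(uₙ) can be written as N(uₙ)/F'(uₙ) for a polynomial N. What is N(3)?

F'(u) = 3u^2 + 2u + 2.
N(u) = u·F'(u) − F(u) = u·(3u^2 + 2u + 2) − (u^3 + u^2 + 2u − 4) = 2u^3 + u^2 + 4.
N(3) = 67.

67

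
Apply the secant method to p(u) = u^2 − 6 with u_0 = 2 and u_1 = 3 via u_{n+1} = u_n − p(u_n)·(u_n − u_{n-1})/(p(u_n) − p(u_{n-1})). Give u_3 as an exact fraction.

p(2) = −2, p(3) = 3. u_2 = 3 − 3·(3 − 2)/(3 − (−2)) = 12/5.
p(3) = 3, p(12/5) = −6/25. u_3 = (12/5) − (−6/25)·((12/5) − 3)/((−6/25) − 3) = 22/9.

22/9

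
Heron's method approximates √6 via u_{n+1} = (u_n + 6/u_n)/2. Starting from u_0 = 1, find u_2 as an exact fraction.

u_1 = (1 + 6/1)/2 = 7/2.
u_2 = (7/2 + 6/(7/2))/2 = 73/28.

73/28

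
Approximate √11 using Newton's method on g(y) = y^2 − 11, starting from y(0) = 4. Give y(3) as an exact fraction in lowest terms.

4106353/1238112

g'(y) = 2y.
g(4) = 5, g'(4) = 8, so y(1) = 4 − 5/8 = 27/8.
g(27/8) = 25/64, g'(27/8) = 27/4, so y(2) = (27/8) − (25/64)/(27/4) = 1433/432.
g(1433/432) = 625/186624, g'(1433/432) = 1433/216, so y(3) = (1433/432) − (625/186624)/(1433/216) = 4106353/1238112.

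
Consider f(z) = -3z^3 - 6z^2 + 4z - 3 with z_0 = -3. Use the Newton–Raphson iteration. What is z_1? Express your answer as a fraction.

-111/41

f'(z) = -9z^2 - 12z + 4.
f(-3) = 12, f'(-3) = -41, so z_1 = (-3) - 12/(-41) = -111/41.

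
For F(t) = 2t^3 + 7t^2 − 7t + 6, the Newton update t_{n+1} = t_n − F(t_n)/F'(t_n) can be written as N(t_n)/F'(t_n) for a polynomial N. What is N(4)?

F'(t) = 6t^2 + 14t − 7.
N(t) = t·F'(t) − F(t) = t·(6t^2 + 14t − 7) − (2t^3 + 7t^2 − 7t + 6) = 4t^3 + 7t^2 − 6.
N(4) = 362.

362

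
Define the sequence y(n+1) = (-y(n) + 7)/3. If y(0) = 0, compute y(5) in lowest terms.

427/243

y(1) = (-0 + 7)/3 = 7/3.
y(2) = (-(7/3) + 7)/3 = 14/9.
y(3) = (-(14/9) + 7)/3 = 49/27.
y(4) = (-(49/27) + 7)/3 = 140/81.
y(5) = (-(140/81) + 7)/3 = 427/243.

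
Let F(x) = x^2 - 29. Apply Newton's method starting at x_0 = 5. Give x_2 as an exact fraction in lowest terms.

F'(x) = 2x.
F(5) = -4, F'(5) = 10, so x_1 = 5 - (-4)/10 = 27/5.
F(27/5) = 4/25, F'(27/5) = 54/5, so x_2 = (27/5) - (4/25)/(54/5) = 727/135.

727/135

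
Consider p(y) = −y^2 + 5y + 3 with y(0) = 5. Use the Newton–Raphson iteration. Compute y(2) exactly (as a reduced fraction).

p'(y) = −2y + 5.
p(5) = 3, p'(5) = −5, so y(1) = 5 − 3/(−5) = 28/5.
p(28/5) = −9/25, p'(28/5) = −31/5, so y(2) = (28/5) − (−9/25)/(−31/5) = 859/155.

859/155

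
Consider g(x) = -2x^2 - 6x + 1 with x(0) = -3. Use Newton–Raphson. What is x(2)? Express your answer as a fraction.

-379/120

g'(x) = -4x - 6.
g(-3) = 1, g'(-3) = 6, so x(1) = (-3) - 1/6 = -19/6.
g(-19/6) = -1/18, g'(-19/6) = 20/3, so x(2) = (-19/6) - (-1/18)/(20/3) = -379/120.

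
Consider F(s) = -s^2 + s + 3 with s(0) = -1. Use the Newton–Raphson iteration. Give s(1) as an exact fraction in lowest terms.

F'(s) = -2s + 1.
F(-1) = 1, F'(-1) = 3, so s(1) = (-1) - 1/3 = -4/3.

-4/3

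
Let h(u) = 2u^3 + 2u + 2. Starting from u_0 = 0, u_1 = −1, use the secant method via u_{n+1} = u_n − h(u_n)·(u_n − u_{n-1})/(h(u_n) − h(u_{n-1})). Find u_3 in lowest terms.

h(0) = 2, h(−1) = −2. u_2 = (−1) − (−2)·((−1) − 0)/((−2) − 2) = −1/2.
h(−1) = −2, h(−1/2) = 3/4. u_3 = (−1/2) − (3/4)·((−1/2) − (−1))/((3/4) − (−2)) = −7/11.

−7/11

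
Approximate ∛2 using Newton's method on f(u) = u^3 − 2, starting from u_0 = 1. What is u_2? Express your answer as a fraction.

91/72

f'(u) = 3u^2.
f(1) = −1, f'(1) = 3, so u_1 = 1 − (−1)/3 = 4/3.
f(4/3) = 10/27, f'(4/3) = 16/3, so u_2 = (4/3) − (10/27)/(16/3) = 91/72.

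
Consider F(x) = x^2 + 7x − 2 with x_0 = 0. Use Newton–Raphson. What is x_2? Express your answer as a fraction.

102/371

F'(x) = 2x + 7.
F(0) = −2, F'(0) = 7, so x_1 = 0 − (−2)/7 = 2/7.
F(2/7) = 4/49, F'(2/7) = 53/7, so x_2 = (2/7) − (4/49)/(53/7) = 102/371.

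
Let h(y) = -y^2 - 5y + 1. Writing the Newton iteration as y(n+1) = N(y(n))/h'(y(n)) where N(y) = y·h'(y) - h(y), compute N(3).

-10

h'(y) = -2y - 5.
N(y) = y·h'(y) - h(y) = y·(-2y - 5) - (-y^2 - 5y + 1) = -y^2 - 1.
N(3) = -10.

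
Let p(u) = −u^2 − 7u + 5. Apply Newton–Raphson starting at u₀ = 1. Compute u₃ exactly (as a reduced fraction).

p'(u) = −2u − 7.
p(1) = −3, p'(1) = −9, so u₁ = 1 − (−3)/(−9) = 2/3.
p(2/3) = −1/9, p'(2/3) = −25/3, so u₂ = (2/3) − (−1/9)/(−25/3) = 49/75.
p(49/75) = −1/5625, p'(49/75) = −623/75, so u₃ = (49/75) − (−1/5625)/(−623/75) = 30526/46725.

30526/46725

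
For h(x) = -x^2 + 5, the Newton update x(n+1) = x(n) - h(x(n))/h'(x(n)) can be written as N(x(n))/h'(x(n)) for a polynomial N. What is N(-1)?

-6

h'(x) = -2x.
N(x) = x·h'(x) - h(x) = x·(-2x) - (-x^2 + 5) = -x^2 - 5.
N(-1) = -6.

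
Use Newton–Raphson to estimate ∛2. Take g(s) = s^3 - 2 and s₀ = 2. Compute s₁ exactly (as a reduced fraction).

3/2

g'(s) = 3s^2.
g(2) = 6, g'(2) = 12, so s₁ = 2 - 6/12 = 3/2.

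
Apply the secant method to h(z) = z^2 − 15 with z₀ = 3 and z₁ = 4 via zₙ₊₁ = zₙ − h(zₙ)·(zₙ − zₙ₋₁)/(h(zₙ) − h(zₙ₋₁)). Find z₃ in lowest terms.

213/55

h(3) = −6, h(4) = 1. z₂ = 4 − 1·(4 − 3)/(1 − (−6)) = 27/7.
h(4) = 1, h(27/7) = −6/49. z₃ = (27/7) − (−6/49)·((27/7) − 4)/((−6/49) − 1) = 213/55.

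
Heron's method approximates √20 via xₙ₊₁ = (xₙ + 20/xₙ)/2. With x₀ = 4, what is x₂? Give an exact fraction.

161/36

x₁ = (4 + 20/4)/2 = 9/2.
x₂ = (9/2 + 20/(9/2))/2 = 161/36.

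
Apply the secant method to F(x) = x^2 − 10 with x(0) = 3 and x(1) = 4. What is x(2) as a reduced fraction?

22/7

F(3) = −1, F(4) = 6. x(2) = 4 − 6·(4 − 3)/(6 − (−1)) = 22/7.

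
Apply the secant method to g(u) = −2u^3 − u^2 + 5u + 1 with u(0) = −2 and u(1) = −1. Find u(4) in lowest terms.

g(−2) = 3, g(−1) = −3. u(2) = (−1) − (−3)·((−1) − (−2))/((−3) − 3) = −3/2.
g(−1) = −3, g(−3/2) = −2. u(3) = (−3/2) − (−2)·((−3/2) − (−1))/((−2) − (−3)) = −5/2.
g(−3/2) = −2, g(−5/2) = 27/2. u(4) = (−5/2) − (27/2)·((−5/2) − (−3/2))/((27/2) − (−2)) = −101/62.

−101/62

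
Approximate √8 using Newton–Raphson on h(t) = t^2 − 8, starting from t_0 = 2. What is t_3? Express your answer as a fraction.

577/204

h'(t) = 2t.
h(2) = −4, h'(2) = 4, so t_1 = 2 − (−4)/4 = 3.
h(3) = 1, h'(3) = 6, so t_2 = 3 − 1/6 = 17/6.
h(17/6) = 1/36, h'(17/6) = 17/3, so t_3 = (17/6) − (1/36)/(17/3) = 577/204.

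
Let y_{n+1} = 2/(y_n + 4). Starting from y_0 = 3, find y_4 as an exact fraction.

67/149

y_1 = 2/(3 + 4) = 2/7.
y_2 = 2/(2/7 + 4) = 7/15.
y_3 = 2/(7/15 + 4) = 30/67.
y_4 = 2/(30/67 + 4) = 67/149.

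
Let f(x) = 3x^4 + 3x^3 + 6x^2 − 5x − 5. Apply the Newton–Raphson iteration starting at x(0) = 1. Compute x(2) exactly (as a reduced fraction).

832421/903196

f'(x) = 12x^3 + 9x^2 + 12x − 5.
f(1) = 2, f'(1) = 28, so x(1) = 1 − 2/28 = 13/14.
f(13/14) = 6261/38416, f'(13/14) = 32257/1372, so x(2) = (13/14) − (6261/38416)/(32257/1372) = 832421/903196.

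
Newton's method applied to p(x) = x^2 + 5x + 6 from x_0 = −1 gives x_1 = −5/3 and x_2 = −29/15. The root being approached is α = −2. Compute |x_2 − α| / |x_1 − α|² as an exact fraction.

x_1 − α = −5/3 − (−2) = −5/3 + 2 = 1/3, so |x_1 − α| = 1/3.
x_2 − α = −29/15 − (−2) = −29/15 + 2 = 1/15, so |x_2 − α| = 1/15.
|x_1 − α|² = 1/9.
Ratio = (1/15) / (1/9) = 3/5.

3/5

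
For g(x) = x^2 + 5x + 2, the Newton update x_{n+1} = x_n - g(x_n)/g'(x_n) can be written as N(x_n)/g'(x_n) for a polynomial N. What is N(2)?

2

g'(x) = 2x + 5.
N(x) = x·g'(x) - g(x) = x·(2x + 5) - (x^2 + 5x + 2) = x^2 - 2.
N(2) = 2.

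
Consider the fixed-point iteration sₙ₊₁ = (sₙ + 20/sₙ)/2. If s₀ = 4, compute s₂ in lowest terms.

s₁ = (4 + 20/4)/2 = 9/2.
s₂ = (9/2 + 20/(9/2))/2 = 161/36.

161/36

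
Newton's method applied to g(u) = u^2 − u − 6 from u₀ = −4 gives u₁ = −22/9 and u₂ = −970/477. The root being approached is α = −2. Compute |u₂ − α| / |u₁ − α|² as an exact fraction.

9/53

u₁ − α = −22/9 − (−2) = −22/9 + 2 = −4/9, so |u₁ − α| = 4/9.
u₂ − α = −970/477 − (−2) = −970/477 + 2 = −16/477, so |u₂ − α| = 16/477.
|u₁ − α|² = 16/81.
Ratio = (16/477) / (16/81) = 9/53.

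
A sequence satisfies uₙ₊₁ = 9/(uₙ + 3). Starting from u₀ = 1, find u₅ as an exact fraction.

u₁ = 9/(1 + 3) = 9/4.
u₂ = 9/(9/4 + 3) = 12/7.
u₃ = 9/(12/7 + 3) = 21/11.
u₄ = 9/(21/11 + 3) = 11/6.
u₅ = 9/(11/6 + 3) = 54/29.

54/29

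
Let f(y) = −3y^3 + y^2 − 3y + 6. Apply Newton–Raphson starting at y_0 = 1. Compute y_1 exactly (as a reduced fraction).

f'(y) = −9y^2 + 2y − 3.
f(1) = 1, f'(1) = −10, so y_1 = 1 − 1/(−10) = 11/10.

11/10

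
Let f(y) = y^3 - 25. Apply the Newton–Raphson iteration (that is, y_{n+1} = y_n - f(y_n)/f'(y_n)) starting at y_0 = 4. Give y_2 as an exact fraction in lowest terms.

f'(y) = 3y^2.
f(4) = 39, f'(4) = 48, so y_1 = 4 - 39/48 = 51/16.
f(51/16) = 30251/4096, f'(51/16) = 7803/256, so y_2 = (51/16) - (30251/4096)/(7803/256) = 183851/62424.

183851/62424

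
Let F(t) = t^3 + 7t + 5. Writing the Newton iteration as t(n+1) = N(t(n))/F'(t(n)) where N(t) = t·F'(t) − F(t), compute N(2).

11

F'(t) = 3t^2 + 7.
N(t) = t·F'(t) − F(t) = t·(3t^2 + 7) − (t^3 + 7t + 5) = 2t^3 − 5.
N(2) = 11.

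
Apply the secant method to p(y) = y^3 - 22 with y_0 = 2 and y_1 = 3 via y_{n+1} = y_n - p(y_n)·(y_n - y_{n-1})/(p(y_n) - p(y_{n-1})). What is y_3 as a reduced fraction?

p(2) = -14, p(3) = 5. y_2 = 3 - 5·(3 - 2)/(5 - (-14)) = 52/19.
p(3) = 5, p(52/19) = -10290/6859. y_3 = (52/19) - (-10290/6859)·((52/19) - 3)/((-10290/6859) - 5) = 24946/8917.

24946/8917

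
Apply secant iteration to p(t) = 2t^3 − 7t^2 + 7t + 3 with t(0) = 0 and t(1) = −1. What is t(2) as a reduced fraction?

−3/16

p(0) = 3, p(−1) = −13. t(2) = (−1) − (−13)·((−1) − 0)/((−13) − 3) = −3/16.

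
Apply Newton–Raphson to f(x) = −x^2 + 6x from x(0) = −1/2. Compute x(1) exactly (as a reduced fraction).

−1/28

f'(x) = −2x + 6.
f(−1/2) = −13/4, f'(−1/2) = 7, so x(1) = (−1/2) − (−13/4)/7 = −1/28.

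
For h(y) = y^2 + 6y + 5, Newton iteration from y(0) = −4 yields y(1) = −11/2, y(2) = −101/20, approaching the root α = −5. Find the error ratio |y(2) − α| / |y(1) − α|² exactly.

y(1) − α = −11/2 − (−5) = −11/2 + 5 = −1/2, so |y(1) − α| = 1/2.
y(2) − α = −101/20 − (−5) = −101/20 + 5 = −1/20, so |y(2) − α| = 1/20.
|y(1) − α|² = 1/4.
Ratio = (1/20) / (1/4) = 1/5.

1/5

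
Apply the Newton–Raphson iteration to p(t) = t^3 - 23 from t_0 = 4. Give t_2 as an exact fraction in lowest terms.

4714759/1641672

p'(t) = 3t^2.
p(4) = 41, p'(4) = 48, so t_1 = 4 - 41/48 = 151/48.
p(151/48) = 899335/110592, p'(151/48) = 22801/768, so t_2 = (151/48) - (899335/110592)/(22801/768) = 4714759/1641672.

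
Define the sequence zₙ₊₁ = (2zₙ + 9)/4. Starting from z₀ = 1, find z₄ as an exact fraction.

137/32

z₁ = (2·1 + 9)/4 = 11/4.
z₂ = (2·(11/4) + 9)/4 = 29/8.
z₃ = (2·(29/8) + 9)/4 = 65/16.
z₄ = (2·(65/16) + 9)/4 = 137/32.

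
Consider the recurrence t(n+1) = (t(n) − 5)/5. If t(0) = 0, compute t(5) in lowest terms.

t(1) = (0 − 5)/5 = −1.
t(2) = ((−1) − 5)/5 = −6/5.
t(3) = ((−6/5) − 5)/5 = −31/25.
t(4) = ((−31/25) − 5)/5 = −156/125.
t(5) = ((−156/125) − 5)/5 = −781/625.

−781/625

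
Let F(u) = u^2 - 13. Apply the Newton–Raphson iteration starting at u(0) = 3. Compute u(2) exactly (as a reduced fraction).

119/33

F'(u) = 2u.
F(3) = -4, F'(3) = 6, so u(1) = 3 - (-4)/6 = 11/3.
F(11/3) = 4/9, F'(11/3) = 22/3, so u(2) = (11/3) - (4/9)/(22/3) = 119/33.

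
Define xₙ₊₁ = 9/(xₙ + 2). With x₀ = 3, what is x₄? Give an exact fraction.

x₁ = 9/(3 + 2) = 9/5.
x₂ = 9/(9/5 + 2) = 45/19.
x₃ = 9/(45/19 + 2) = 171/83.
x₄ = 9/(171/83 + 2) = 747/337.

747/337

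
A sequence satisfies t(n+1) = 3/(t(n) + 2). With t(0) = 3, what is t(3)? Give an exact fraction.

t(1) = 3/(3 + 2) = 3/5.
t(2) = 3/(3/5 + 2) = 15/13.
t(3) = 3/(15/13 + 2) = 39/41.

39/41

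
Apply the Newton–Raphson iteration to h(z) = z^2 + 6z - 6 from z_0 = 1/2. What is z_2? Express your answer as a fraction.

h'(z) = 2z + 6.
h(1/2) = -11/4, h'(1/2) = 7, so z_1 = (1/2) - (-11/4)/7 = 25/28.
h(25/28) = 121/784, h'(25/28) = 109/14, so z_2 = (25/28) - (121/784)/(109/14) = 5329/6104.

5329/6104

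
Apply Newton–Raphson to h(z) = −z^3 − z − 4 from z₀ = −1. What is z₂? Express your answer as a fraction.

−43/31

h'(z) = −3z^2 − 1.
h(−1) = −2, h'(−1) = −4, so z₁ = (−1) − (−2)/(−4) = −3/2.
h(−3/2) = 7/8, h'(−3/2) = −31/4, so z₂ = (−3/2) − (7/8)/(−31/4) = −43/31.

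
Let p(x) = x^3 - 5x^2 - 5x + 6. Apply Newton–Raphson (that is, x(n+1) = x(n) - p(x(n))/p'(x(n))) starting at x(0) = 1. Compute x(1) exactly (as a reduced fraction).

p'(x) = 3x^2 - 10x - 5.
p(1) = -3, p'(1) = -12, so x(1) = 1 - (-3)/(-12) = 3/4.

3/4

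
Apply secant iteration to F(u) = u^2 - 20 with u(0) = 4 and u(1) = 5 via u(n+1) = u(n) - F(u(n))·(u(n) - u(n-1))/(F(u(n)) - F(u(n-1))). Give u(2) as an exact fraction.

40/9

F(4) = -4, F(5) = 5. u(2) = 5 - 5·(5 - 4)/(5 - (-4)) = 40/9.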